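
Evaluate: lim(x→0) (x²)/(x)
This is a 0/0 indeterminate form.

Apply L'Hôpital's rule: differentiate numerator and denominator separately.
  f(x) = x^2   ⇒   f'(x) = 2·x
  g(x) = x   ⇒   g'(x) = 1
  lim(x→0) f'(x)/g'(x) = lim(x→0) (2·x)/(1)
  = 0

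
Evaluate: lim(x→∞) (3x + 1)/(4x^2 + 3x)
This is an ∞/∞ indeterminate form.

Apply L'Hôpital's rule: differentiate numerator and denominator separately.
  f(x) = 3·x + 1   ⇒   f'(x) = 3
  g(x) = 4·x^2 + 3·x   ⇒   g'(x) = 8·x + 3
  lim(x→∞) f'(x)/g'(x) = lim(x→∞) (3)/(8·x + 3)
  = 0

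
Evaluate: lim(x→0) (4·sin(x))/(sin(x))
This is a 0/0 indeterminate form.

Apply L'Hôpital's rule: differentiate numerator and denominator separately.
  f(x) = 4·sin(x)   ⇒   f'(x) = 4·cos(x)
  g(x) = sin(x)   ⇒   g'(x) = cos(x)
  lim(x→0) f'(x)/g'(x) = lim(x→0) (4·cos(x))/(cos(x))
  = 4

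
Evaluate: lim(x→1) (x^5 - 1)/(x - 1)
This is a standard limit.

Factor or rationalize the expression:
  lim(x→1) (x^5 - 1)/(x - 1) = 5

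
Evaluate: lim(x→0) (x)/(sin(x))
This is a 0/0 indeterminate form.

Apply L'Hôpital's rule: differentiate numerator and denominator separately.
  f(x) = x   ⇒   f'(x) = 1
  g(x) = sin(x)   ⇒   g'(x) = cos(x)
  lim(x→0) f'(x)/g'(x) = lim(x→0) (1)/(cos(x))
  = 1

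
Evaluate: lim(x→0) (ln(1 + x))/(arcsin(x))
This is a 0/0 indeterminate form.

Apply L'Hôpital's rule: differentiate numerator and denominator separately.
  f(x) = ln(x + 1)   ⇒   f'(x) = 1/(x + 1)
  g(x) = asin(x)   ⇒   g'(x) = 1/sqrt(1 - x^2)
  lim(x→0) f'(x)/g'(x) = lim(x→0) (1/(x + 1))/(1/sqrt(1 - x^2))
  = 1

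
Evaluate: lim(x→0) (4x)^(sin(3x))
This is an exponential indeterminate form.

For exponential indeterminate forms, take the natural log:
  Let L = lim(x→0) (4x)^(sin(3x))
  Then ln(L) = lim(x→0) [exponent × ln(base)]
  Evaluate using L'Hôpital or standard limits, then exponentiate.
  L = 1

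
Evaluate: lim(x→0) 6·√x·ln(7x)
This is a 0·∞ indeterminate form.

Rewrite 0·∞ as a quotient (0/0 or ∞/∞ form), then apply L'Hôpital's rule:
  lim(x→0) 6·√x·ln(7x) = 0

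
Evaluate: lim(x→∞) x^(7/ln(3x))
This is an exponential indeterminate form.

For exponential indeterminate forms, take the natural log:
  Let L = lim(x→∞) x^(7/ln(3x))
  Then ln(L) = lim(x→∞) [exponent × ln(base)]
  Evaluate using L'Hôpital or standard limits, then exponentiate.
  L = e^(7)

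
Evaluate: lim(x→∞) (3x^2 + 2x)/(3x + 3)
This is an ∞/∞ indeterminate form.

Apply L'Hôpital's rule: differentiate numerator and denominator separately.
  f(x) = 3·x^2 + 2·x   ⇒   f'(x) = 6·x + 2
  g(x) = 3·x + 3   ⇒   g'(x) = 3
  lim(x→∞) f'(x)/g'(x) = lim(x→∞) (6·x + 2)/(3)
  = ∞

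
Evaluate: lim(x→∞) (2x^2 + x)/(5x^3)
This is an ∞/∞ indeterminate form.

Apply L'Hôpital's rule: differentiate numerator and denominator separately.
  f(x) = 2·x^2 + x   ⇒   f'(x) = 4·x + 1
  g(x) = 5·x^3   ⇒   g'(x) = 15·x^2
  lim(x→∞) f'(x)/g'(x) = lim(x→∞) (4·x + 1)/(15·x^2)
  = 0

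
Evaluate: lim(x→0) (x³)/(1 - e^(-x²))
This is a 0/0 indeterminate form.

Apply L'Hôpital's rule: differentiate numerator and denominator separately.
  f(x) = x^3   ⇒   f'(x) = 3·x^2
  g(x) = 1 - e^(-x^2)   ⇒   g'(x) = 2·x·e^(-x^2)
  lim(x→0) f'(x)/g'(x) = lim(x→0) (3·x^2)/(2·x·e^(-x^2))
  = 0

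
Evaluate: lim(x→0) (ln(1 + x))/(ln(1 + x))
This is a 0/0 indeterminate form.

Apply L'Hôpital's rule: differentiate numerator and denominator separately.
  f(x) = ln(x + 1)   ⇒   f'(x) = 1/(x + 1)
  g(x) = ln(x + 1)   ⇒   g'(x) = 1/(x + 1)
  lim(x→0) f'(x)/g'(x) = lim(x→0) (1/(x + 1))/(1/(x + 1))
  = 1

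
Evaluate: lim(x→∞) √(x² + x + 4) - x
This is an ∞-∞ indeterminate form.

Combine fractions or rationalize to convert ∞-∞ to 0/0 form:
  lim(x→∞) √(x² + x + 4) - x = 1/2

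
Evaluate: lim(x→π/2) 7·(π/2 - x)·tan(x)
This is a 0·∞ indeterminate form.

Rewrite 0·∞ as a quotient (0/0 or ∞/∞ form), then apply L'Hôpital's rule:
  lim(x→π/2) 7·(π/2 - x)·tan(x) = 7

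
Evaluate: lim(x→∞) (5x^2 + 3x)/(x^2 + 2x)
This is an ∞/∞ indeterminate form.

Apply L'Hôpital's rule: differentiate numerator and denominator separately.
  f(x) = 5·x^2 + 3·x   ⇒   f'(x) = 10·x + 3
  g(x) = x^2 + 2·x   ⇒   g'(x) = 2·x + 2
  lim(x→∞) f'(x)/g'(x) = lim(x→∞) (10·x + 3)/(2·x + 2)
  = 5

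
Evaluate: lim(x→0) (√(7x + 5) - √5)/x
This is a standard limit.

Factor or rationalize the expression:
  lim(x→0) (√(7x + 5) - √5)/x = 7·sqrt(5)/10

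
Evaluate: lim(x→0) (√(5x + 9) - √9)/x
This is a standard limit.

Factor or rationalize the expression:
  lim(x→0) (√(5x + 9) - √9)/x = 5/6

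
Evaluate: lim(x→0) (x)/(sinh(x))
This is a 0/0 indeterminate form.

Apply L'Hôpital's rule: differentiate numerator and denominator separately.
  f(x) = x   ⇒   f'(x) = 1
  g(x) = sinh(x)   ⇒   g'(x) = cosh(x)
  lim(x→0) f'(x)/g'(x) = lim(x→0) (1)/(cosh(x))
  = 1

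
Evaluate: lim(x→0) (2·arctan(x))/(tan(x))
This is a 0/0 indeterminate form.

Apply L'Hôpital's rule: differentiate numerator and denominator separately.
  f(x) = 2·atan(x)   ⇒   f'(x) = 2/(x^2 + 1)
  g(x) = tan(x)   ⇒   g'(x) = tan(x)^2 + 1
  lim(x→0) f'(x)/g'(x) = lim(x→0) (2/(x^2 + 1))/(tan(x)^2 + 1)
  = 2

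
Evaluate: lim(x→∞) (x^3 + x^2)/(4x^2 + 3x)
This is an ∞/∞ indeterminate form.

Apply L'Hôpital's rule: differentiate numerator and denominator separately.
  f(x) = x^3 + x^2   ⇒   f'(x) = 3·x^2 + 2·x
  g(x) = 4·x^2 + 3·x   ⇒   g'(x) = 8·x + 3
  lim(x→∞) f'(x)/g'(x) = lim(x→∞) (3·x^2 + 2·x)/(8·x + 3)
  = ∞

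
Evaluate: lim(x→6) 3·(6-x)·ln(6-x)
This is a 0·∞ indeterminate form.

Rewrite 0·∞ as a quotient (0/0 or ∞/∞ form), then apply L'Hôpital's rule:
  lim(x→6) 3·(6-x)·ln(6-x) = 0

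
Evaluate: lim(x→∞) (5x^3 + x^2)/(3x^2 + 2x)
This is an ∞/∞ indeterminate form.

Apply L'Hôpital's rule: differentiate numerator and denominator separately.
  f(x) = 5·x^3 + x^2   ⇒   f'(x) = 15·x^2 + 2·x
  g(x) = 3·x^2 + 2·x   ⇒   g'(x) = 6·x + 2
  lim(x→∞) f'(x)/g'(x) = lim(x→∞) (15·x^2 + 2·x)/(6·x + 2)
  = ∞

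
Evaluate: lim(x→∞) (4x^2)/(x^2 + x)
This is an ∞/∞ indeterminate form.

Apply L'Hôpital's rule: differentiate numerator and denominator separately.
  f(x) = 4·x^2   ⇒   f'(x) = 8·x
  g(x) = x^2 + x   ⇒   g'(x) = 2·x + 1
  lim(x→∞) f'(x)/g'(x) = lim(x→∞) (8·x)/(2·x + 1)
  = 4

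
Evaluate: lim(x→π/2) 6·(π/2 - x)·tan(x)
This is a 0·∞ indeterminate form.

Rewrite 0·∞ as a quotient (0/0 or ∞/∞ form), then apply L'Hôpital's rule:
  lim(x→π/2) 6·(π/2 - x)·tan(x) = 6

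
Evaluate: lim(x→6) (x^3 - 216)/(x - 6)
This is a standard limit.

Factor or rationalize the expression:
  lim(x→6) (x^3 - 216)/(x - 6) = 108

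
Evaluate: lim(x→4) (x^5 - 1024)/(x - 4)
This is a standard limit.

Factor or rationalize the expression:
  lim(x→4) (x^5 - 1024)/(x - 4) = 1280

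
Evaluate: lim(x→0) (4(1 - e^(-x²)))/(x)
This is a 0/0 indeterminate form.

Apply L'Hôpital's rule: differentiate numerator and denominator separately.
  f(x) = 4 - 4·e^(-x^2)   ⇒   f'(x) = 8·x·e^(-x^2)
  g(x) = x   ⇒   g'(x) = 1
  lim(x→0) f'(x)/g'(x) = lim(x→0) (8·x·e^(-x^2))/(1)
  = 0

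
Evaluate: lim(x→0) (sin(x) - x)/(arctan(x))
This is a 0/0 indeterminate form.

Apply L'Hôpital's rule: differentiate numerator and denominator separately.
  f(x) = -x + sin(x)   ⇒   f'(x) = cos(x) - 1
  g(x) = atan(x)   ⇒   g'(x) = 1/(x^2 + 1)
  lim(x→0) f'(x)/g'(x) = lim(x→0) (cos(x) - 1)/(1/(x^2 + 1))
  = 0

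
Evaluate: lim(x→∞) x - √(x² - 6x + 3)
This is an ∞-∞ indeterminate form.

Combine fractions or rationalize to convert ∞-∞ to 0/0 form:
  lim(x→∞) x - √(x² - 6x + 3) = 3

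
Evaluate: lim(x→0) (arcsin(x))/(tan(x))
This is a 0/0 indeterminate form.

Apply L'Hôpital's rule: differentiate numerator and denominator separately.
  f(x) = asin(x)   ⇒   f'(x) = 1/sqrt(1 - x^2)
  g(x) = tan(x)   ⇒   g'(x) = tan(x)^2 + 1
  lim(x→0) f'(x)/g'(x) = lim(x→0) (1/sqrt(1 - x^2))/(tan(x)^2 + 1)
  = 1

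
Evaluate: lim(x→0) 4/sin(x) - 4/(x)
This is an ∞-∞ indeterminate form.

Combine fractions or rationalize to convert ∞-∞ to 0/0 form:
  lim(x→0) 4/sin(x) - 4/(x) = 0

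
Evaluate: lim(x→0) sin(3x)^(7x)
This is an exponential indeterminate form.

For exponential indeterminate forms, take the natural log:
  Let L = lim(x→0) sin(3x)^(7x)
  Then ln(L) = lim(x→0) [exponent × ln(base)]
  Evaluate using L'Hôpital or standard limits, then exponentiate.
  L = 1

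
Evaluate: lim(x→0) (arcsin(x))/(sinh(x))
This is a 0/0 indeterminate form.

Apply L'Hôpital's rule: differentiate numerator and denominator separately.
  f(x) = asin(x)   ⇒   f'(x) = 1/sqrt(1 - x^2)
  g(x) = sinh(x)   ⇒   g'(x) = cosh(x)
  lim(x→0) f'(x)/g'(x) = lim(x→0) (1/sqrt(1 - x^2))/(cosh(x))
  = 1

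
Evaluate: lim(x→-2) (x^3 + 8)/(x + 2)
This is a standard limit.

Factor or rationalize the expression:
  lim(x→-2) (x^3 + 8)/(x + 2) = 12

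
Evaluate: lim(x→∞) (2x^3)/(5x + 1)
This is an ∞/∞ indeterminate form.

Apply L'Hôpital's rule: differentiate numerator and denominator separately.
  f(x) = 2·x^3   ⇒   f'(x) = 6·x^2
  g(x) = 5·x + 1   ⇒   g'(x) = 5
  lim(x→∞) f'(x)/g'(x) = lim(x→∞) (6·x^2)/(5)
  = ∞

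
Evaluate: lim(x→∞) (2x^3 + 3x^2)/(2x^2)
This is an ∞/∞ indeterminate form.

Apply L'Hôpital's rule: differentiate numerator and denominator separately.
  f(x) = 2·x^3 + 3·x^2   ⇒   f'(x) = 6·x^2 + 6·x
  g(x) = 2·x^2   ⇒   g'(x) = 4·x
  lim(x→∞) f'(x)/g'(x) = lim(x→∞) (6·x^2 + 6·x)/(4·x)
  = ∞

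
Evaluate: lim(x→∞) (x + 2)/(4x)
This is an ∞/∞ indeterminate form.

Apply L'Hôpital's rule: differentiate numerator and denominator separately.
  f(x) = x + 2   ⇒   f'(x) = 1
  g(x) = 4·x   ⇒   g'(x) = 4
  lim(x→∞) f'(x)/g'(x) = lim(x→∞) (1)/(4)
  = 1/4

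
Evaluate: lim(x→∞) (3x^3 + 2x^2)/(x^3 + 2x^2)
This is an ∞/∞ indeterminate form.

Apply L'Hôpital's rule: differentiate numerator and denominator separately.
  f(x) = 3·x^3 + 2·x^2   ⇒   f'(x) = 9·x^2 + 4·x
  g(x) = x^3 + 2·x^2   ⇒   g'(x) = 3·x^2 + 4·x
  lim(x→∞) f'(x)/g'(x) = lim(x→∞) (9·x^2 + 4·x)/(3·x^2 + 4·x)
  = 3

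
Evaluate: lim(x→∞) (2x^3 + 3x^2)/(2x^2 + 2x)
This is an ∞/∞ indeterminate form.

Apply L'Hôpital's rule: differentiate numerator and denominator separately.
  f(x) = 2·x^3 + 3·x^2   ⇒   f'(x) = 6·x^2 + 6·x
  g(x) = 2·x^2 + 2·x   ⇒   g'(x) = 4·x + 2
  lim(x→∞) f'(x)/g'(x) = lim(x→∞) (6·x^2 + 6·x)/(4·x + 2)
  = ∞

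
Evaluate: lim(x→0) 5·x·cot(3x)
This is a 0·∞ indeterminate form.

Rewrite 0·∞ as a quotient (0/0 or ∞/∞ form), then apply L'Hôpital's rule:
  lim(x→0) 5·x·cot(3x) = 5/3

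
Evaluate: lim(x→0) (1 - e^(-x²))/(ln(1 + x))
This is a 0/0 indeterminate form.

Apply L'Hôpital's rule: differentiate numerator and denominator separately.
  f(x) = 1 - e^(-x^2)   ⇒   f'(x) = 2·x·e^(-x^2)
  g(x) = ln(x + 1)   ⇒   g'(x) = 1/(x + 1)
  lim(x→0) f'(x)/g'(x) = lim(x→0) (2·x·e^(-x^2))/(1/(x + 1))
  = 0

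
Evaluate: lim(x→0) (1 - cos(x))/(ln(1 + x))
This is a 0/0 indeterminate form.

Apply L'Hôpital's rule: differentiate numerator and denominator separately.
  f(x) = 1 - cos(x)   ⇒   f'(x) = sin(x)
  g(x) = ln(x + 1)   ⇒   g'(x) = 1/(x + 1)
  lim(x→0) f'(x)/g'(x) = lim(x→0) (sin(x))/(1/(x + 1))
  = 0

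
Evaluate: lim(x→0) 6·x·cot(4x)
This is a 0·∞ indeterminate form.

Rewrite 0·∞ as a quotient (0/0 or ∞/∞ form), then apply L'Hôpital's rule:
  lim(x→0) 6·x·cot(4x) = 3/2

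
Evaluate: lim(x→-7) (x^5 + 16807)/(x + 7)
This is a standard limit.

Factor or rationalize the expression:
  lim(x→-7) (x^5 + 16807)/(x + 7) = 12005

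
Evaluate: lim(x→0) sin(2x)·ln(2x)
This is a 0·∞ indeterminate form.

Rewrite 0·∞ as a quotient (0/0 or ∞/∞ form), then apply L'Hôpital's rule:
  lim(x→0) sin(2x)·ln(2x) = 0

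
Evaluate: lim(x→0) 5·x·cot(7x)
This is a 0·∞ indeterminate form.

Rewrite 0·∞ as a quotient (0/0 or ∞/∞ form), then apply L'Hôpital's rule:
  lim(x→0) 5·x·cot(7x) = 5/7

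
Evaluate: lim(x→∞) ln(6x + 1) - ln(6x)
This is an ∞-∞ indeterminate form.

Combine fractions or rationalize to convert ∞-∞ to 0/0 form:
  lim(x→∞) ln(6x + 1) - ln(6x) = 0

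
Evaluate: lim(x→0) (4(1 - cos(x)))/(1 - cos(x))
This is a 0/0 indeterminate form.

Apply L'Hôpital's rule: differentiate numerator and denominator separately.
  f(x) = 4 - 4·cos(x)   ⇒   f'(x) = 4·sin(x)
  g(x) = 1 - cos(x)   ⇒   g'(x) = sin(x)
  lim(x→0) f'(x)/g'(x) = lim(x→0) (4·sin(x))/(sin(x))
  = 4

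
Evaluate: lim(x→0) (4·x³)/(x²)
This is a 0/0 indeterminate form.

Apply L'Hôpital's rule: differentiate numerator and denominator separately.
  f(x) = 4·x^3   ⇒   f'(x) = 12·x^2
  g(x) = x^2   ⇒   g'(x) = 2·x
  lim(x→0) f'(x)/g'(x) = lim(x→0) (12·x^2)/(2·x)
  = 0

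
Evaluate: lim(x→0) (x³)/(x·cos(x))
This is a 0/0 indeterminate form.

Apply L'Hôpital's rule: differentiate numerator and denominator separately.
  f(x) = x^3   ⇒   f'(x) = 3·x^2
  g(x) = x·cos(x)   ⇒   g'(x) = -x·sin(x) + cos(x)
  lim(x→0) f'(x)/g'(x) = lim(x→0) (3·x^2)/(-x·sin(x) + cos(x))
  = 0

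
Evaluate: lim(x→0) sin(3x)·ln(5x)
This is a 0·∞ indeterminate form.

Rewrite 0·∞ as a quotient (0/0 or ∞/∞ form), then apply L'Hôpital's rule:
  lim(x→0) sin(3x)·ln(5x) = 0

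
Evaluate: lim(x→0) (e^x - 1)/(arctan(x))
This is a 0/0 indeterminate form.

Apply L'Hôpital's rule: differentiate numerator and denominator separately.
  f(x) = e^(x) - 1   ⇒   f'(x) = e^(x)
  g(x) = atan(x)   ⇒   g'(x) = 1/(x^2 + 1)
  lim(x→0) f'(x)/g'(x) = lim(x→0) (e^(x))/(1/(x^2 + 1))
  = 1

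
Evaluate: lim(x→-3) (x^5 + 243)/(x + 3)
This is a standard limit.

Factor or rationalize the expression:
  lim(x→-3) (x^5 + 243)/(x + 3) = 405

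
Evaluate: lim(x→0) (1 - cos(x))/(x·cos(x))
This is a 0/0 indeterminate form.

Apply L'Hôpital's rule: differentiate numerator and denominator separately.
  f(x) = 1 - cos(x)   ⇒   f'(x) = sin(x)
  g(x) = x·cos(x)   ⇒   g'(x) = -x·sin(x) + cos(x)
  lim(x→0) f'(x)/g'(x) = lim(x→0) (sin(x))/(-x·sin(x) + cos(x))
  = 0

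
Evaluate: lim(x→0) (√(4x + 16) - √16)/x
This is a standard limit.

Factor or rationalize the expression:
  lim(x→0) (√(4x + 16) - √16)/x = 1/2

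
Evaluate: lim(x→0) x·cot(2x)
This is a 0·∞ indeterminate form.

Rewrite 0·∞ as a quotient (0/0 or ∞/∞ form), then apply L'Hôpital's rule:
  lim(x→0) x·cot(2x) = 1/2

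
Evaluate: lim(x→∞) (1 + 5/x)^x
This is an exponential indeterminate form.

For exponential indeterminate forms, take the natural log:
  Let L = lim(x→∞) (1 + 5/x)^x
  Then ln(L) = lim(x→∞) [exponent × ln(base)]
  Evaluate using L'Hôpital or standard limits, then exponentiate.
  L = e^(5)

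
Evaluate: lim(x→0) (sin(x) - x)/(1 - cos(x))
This is a 0/0 indeterminate form.

Apply L'Hôpital's rule: differentiate numerator and denominator separately.
  f(x) = -x + sin(x)   ⇒   f'(x) = cos(x) - 1
  g(x) = 1 - cos(x)   ⇒   g'(x) = sin(x)
  lim(x→0) f'(x)/g'(x) = lim(x→0) (cos(x) - 1)/(sin(x))
  = 0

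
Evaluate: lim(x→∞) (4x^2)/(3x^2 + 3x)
This is an ∞/∞ indeterminate form.

Apply L'Hôpital's rule: differentiate numerator and denominator separately.
  f(x) = 4·x^2   ⇒   f'(x) = 8·x
  g(x) = 3·x^2 + 3·x   ⇒   g'(x) = 6·x + 3
  lim(x→∞) f'(x)/g'(x) = lim(x→∞) (8·x)/(6·x + 3)
  = 4/3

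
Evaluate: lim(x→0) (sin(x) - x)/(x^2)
This is a 0/0 indeterminate form.

Apply L'Hôpital's rule: differentiate numerator and denominator separately.
  f(x) = -x + sin(x)   ⇒   f'(x) = cos(x) - 1
  g(x) = x^2   ⇒   g'(x) = 2·x
  lim(x→0) f'(x)/g'(x) = lim(x→0) (cos(x) - 1)/(2·x)
  = 0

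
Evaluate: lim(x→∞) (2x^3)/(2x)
This is an ∞/∞ indeterminate form.

Apply L'Hôpital's rule: differentiate numerator and denominator separately.
  f(x) = 2·x^3   ⇒   f'(x) = 6·x^2
  g(x) = 2·x   ⇒   g'(x) = 2
  lim(x→∞) f'(x)/g'(x) = lim(x→∞) (6·x^2)/(2)
  = ∞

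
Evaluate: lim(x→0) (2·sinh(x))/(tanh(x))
This is a 0/0 indeterminate form.

Apply L'Hôpital's rule: differentiate numerator and denominator separately.
  f(x) = 2·sinh(x)   ⇒   f'(x) = 2·cosh(x)
  g(x) = tanh(x)   ⇒   g'(x) = 1 - tanh(x)^2
  lim(x→0) f'(x)/g'(x) = lim(x→0) (2·cosh(x))/(1 - tanh(x)^2)
  = 2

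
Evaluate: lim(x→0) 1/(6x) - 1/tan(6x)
This is an ∞-∞ indeterminate form.

Combine fractions or rationalize to convert ∞-∞ to 0/0 form:
  lim(x→0) 1/(6x) - 1/tan(6x) = 0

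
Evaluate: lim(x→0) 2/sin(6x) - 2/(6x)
This is an ∞-∞ indeterminate form.

Combine fractions or rationalize to convert ∞-∞ to 0/0 form:
  lim(x→0) 2/sin(6x) - 2/(6x) = 0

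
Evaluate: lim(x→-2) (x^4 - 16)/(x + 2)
This is a standard limit.

Factor or rationalize the expression:
  lim(x→-2) (x^4 - 16)/(x + 2) = -32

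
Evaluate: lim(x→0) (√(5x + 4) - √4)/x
This is a standard limit.

Factor or rationalize the expression:
  lim(x→0) (√(5x + 4) - √4)/x = 5/4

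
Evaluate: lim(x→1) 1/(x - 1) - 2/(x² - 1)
This is an ∞-∞ indeterminate form.

Combine fractions or rationalize to convert ∞-∞ to 0/0 form:
  lim(x→1) 1/(x - 1) - 2/(x² - 1) = 1/2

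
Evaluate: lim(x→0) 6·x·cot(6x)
This is a 0·∞ indeterminate form.

Rewrite 0·∞ as a quotient (0/0 or ∞/∞ form), then apply L'Hôpital's rule:
  lim(x→0) 6·x·cot(6x) = 1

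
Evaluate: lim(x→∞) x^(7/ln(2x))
This is an exponential indeterminate form.

For exponential indeterminate forms, take the natural log:
  Let L = lim(x→∞) x^(7/ln(2x))
  Then ln(L) = lim(x→∞) [exponent × ln(base)]
  Evaluate using L'Hôpital or standard limits, then exponentiate.
  L = e^(7)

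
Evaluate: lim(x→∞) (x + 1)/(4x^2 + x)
This is an ∞/∞ indeterminate form.

Apply L'Hôpital's rule: differentiate numerator and denominator separately.
  f(x) = x + 1   ⇒   f'(x) = 1
  g(x) = 4·x^2 + x   ⇒   g'(x) = 8·x + 1
  lim(x→∞) f'(x)/g'(x) = lim(x→∞) (1)/(8·x + 1)
  = 0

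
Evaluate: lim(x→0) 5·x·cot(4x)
This is a 0·∞ indeterminate form.

Rewrite 0·∞ as a quotient (0/0 or ∞/∞ form), then apply L'Hôpital's rule:
  lim(x→0) 5·x·cot(4x) = 5/4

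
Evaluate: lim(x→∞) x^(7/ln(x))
This is an exponential indeterminate form.

For exponential indeterminate forms, take the natural log:
  Let L = lim(x→∞) x^(7/ln(x))
  Then ln(L) = lim(x→∞) [exponent × ln(base)]
  Evaluate using L'Hôpital or standard limits, then exponentiate.
  L = e^(7)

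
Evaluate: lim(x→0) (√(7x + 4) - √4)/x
This is a standard limit.

Factor or rationalize the expression:
  lim(x→0) (√(7x + 4) - √4)/x = 7/4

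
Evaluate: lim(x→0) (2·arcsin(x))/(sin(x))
This is a 0/0 indeterminate form.

Apply L'Hôpital's rule: differentiate numerator and denominator separately.
  f(x) = 2·asin(x)   ⇒   f'(x) = 2/sqrt(1 - x^2)
  g(x) = sin(x)   ⇒   g'(x) = cos(x)
  lim(x→0) f'(x)/g'(x) = lim(x→0) (2/sqrt(1 - x^2))/(cos(x))
  = 2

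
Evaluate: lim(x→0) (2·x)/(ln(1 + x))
This is a 0/0 indeterminate form.

Apply L'Hôpital's rule: differentiate numerator and denominator separately.
  f(x) = 2·x   ⇒   f'(x) = 2
  g(x) = ln(x + 1)   ⇒   g'(x) = 1/(x + 1)
  lim(x→0) f'(x)/g'(x) = lim(x→0) (2)/(1/(x + 1))
  = 2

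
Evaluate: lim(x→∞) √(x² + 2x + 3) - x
This is an ∞-∞ indeterminate form.

Combine fractions or rationalize to convert ∞-∞ to 0/0 form:
  lim(x→∞) √(x² + 2x + 3) - x = 1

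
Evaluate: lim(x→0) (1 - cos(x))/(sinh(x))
This is a 0/0 indeterminate form.

Apply L'Hôpital's rule: differentiate numerator and denominator separately.
  f(x) = 1 - cos(x)   ⇒   f'(x) = sin(x)
  g(x) = sinh(x)   ⇒   g'(x) = cosh(x)
  lim(x→0) f'(x)/g'(x) = lim(x→0) (sin(x))/(cosh(x))
  = 0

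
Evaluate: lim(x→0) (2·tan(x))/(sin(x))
This is a 0/0 indeterminate form.

Apply L'Hôpital's rule: differentiate numerator and denominator separately.
  f(x) = 2·tan(x)   ⇒   f'(x) = 2·tan(x)^2 + 2
  g(x) = sin(x)   ⇒   g'(x) = cos(x)
  lim(x→0) f'(x)/g'(x) = lim(x→0) (2·tan(x)^2 + 2)/(cos(x))
  = 2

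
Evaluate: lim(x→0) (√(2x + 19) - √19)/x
This is a standard limit.

Factor or rationalize the expression:
  lim(x→0) (√(2x + 19) - √19)/x = sqrt(19)/19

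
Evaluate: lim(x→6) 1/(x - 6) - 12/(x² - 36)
This is an ∞-∞ indeterminate form.

Combine fractions or rationalize to convert ∞-∞ to 0/0 form:
  lim(x→6) 1/(x - 6) - 12/(x² - 36) = 1/12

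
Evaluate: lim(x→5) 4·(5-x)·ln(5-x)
This is a 0·∞ indeterminate form.

Rewrite 0·∞ as a quotient (0/0 or ∞/∞ form), then apply L'Hôpital's rule:
  lim(x→5) 4·(5-x)·ln(5-x) = 0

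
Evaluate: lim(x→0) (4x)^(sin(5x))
This is an exponential indeterminate form.

For exponential indeterminate forms, take the natural log:
  Let L = lim(x→0) (4x)^(sin(5x))
  Then ln(L) = lim(x→0) [exponent × ln(base)]
  Evaluate using L'Hôpital or standard limits, then exponentiate.
  L = 1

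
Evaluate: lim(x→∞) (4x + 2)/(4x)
This is an ∞/∞ indeterminate form.

Apply L'Hôpital's rule: differentiate numerator and denominator separately.
  f(x) = 4·x + 2   ⇒   f'(x) = 4
  g(x) = 4·x   ⇒   g'(x) = 4
  lim(x→∞) f'(x)/g'(x) = lim(x→∞) (4)/(4)
  = 1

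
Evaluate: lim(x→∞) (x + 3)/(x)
This is an ∞/∞ indeterminate form.

Apply L'Hôpital's rule: differentiate numerator and denominator separately.
  f(x) = x + 3   ⇒   f'(x) = 1
  g(x) = x   ⇒   g'(x) = 1
  lim(x→∞) f'(x)/g'(x) = lim(x→∞) (1)/(1)
  = 1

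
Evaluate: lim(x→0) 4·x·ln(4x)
This is a 0·∞ indeterminate form.

Rewrite 0·∞ as a quotient (0/0 or ∞/∞ form), then apply L'Hôpital's rule:
  lim(x→0) 4·x·ln(4x) = 0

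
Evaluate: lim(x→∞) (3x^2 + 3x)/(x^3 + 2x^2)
This is an ∞/∞ indeterminate form.

Apply L'Hôpital's rule: differentiate numerator and denominator separately.
  f(x) = 3·x^2 + 3·x   ⇒   f'(x) = 6·x + 3
  g(x) = x^3 + 2·x^2   ⇒   g'(x) = 3·x^2 + 4·x
  lim(x→∞) f'(x)/g'(x) = lim(x→∞) (6·x + 3)/(3·x^2 + 4·x)
  = 0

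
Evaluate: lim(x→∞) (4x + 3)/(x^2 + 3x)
This is an ∞/∞ indeterminate form.

Apply L'Hôpital's rule: differentiate numerator and denominator separately.
  f(x) = 4·x + 3   ⇒   f'(x) = 4
  g(x) = x^2 + 3·x   ⇒   g'(x) = 2·x + 3
  lim(x→∞) f'(x)/g'(x) = lim(x→∞) (4)/(2·x + 3)
  = 0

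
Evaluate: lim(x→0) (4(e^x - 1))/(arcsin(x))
This is a 0/0 indeterminate form.

Apply L'Hôpital's rule: differentiate numerator and denominator separately.
  f(x) = 4·e^(x) - 4   ⇒   f'(x) = 4·e^(x)
  g(x) = asin(x)   ⇒   g'(x) = 1/sqrt(1 - x^2)
  lim(x→0) f'(x)/g'(x) = lim(x→0) (4·e^(x))/(1/sqrt(1 - x^2))
  = 4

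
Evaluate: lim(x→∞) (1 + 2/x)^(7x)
This is an exponential indeterminate form.

For exponential indeterminate forms, take the natural log:
  Let L = lim(x→∞) (1 + 2/x)^(7x)
  Then ln(L) = lim(x→∞) [exponent × ln(base)]
  Evaluate using L'Hôpital or standard limits, then exponentiate.
  L = e^(14)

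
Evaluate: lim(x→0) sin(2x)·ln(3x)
This is a 0·∞ indeterminate form.

Rewrite 0·∞ as a quotient (0/0 or ∞/∞ form), then apply L'Hôpital's rule:
  lim(x→0) sin(2x)·ln(3x) = 0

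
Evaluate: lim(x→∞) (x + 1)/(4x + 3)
This is an ∞/∞ indeterminate form.

Apply L'Hôpital's rule: differentiate numerator and denominator separately.
  f(x) = x + 1   ⇒   f'(x) = 1
  g(x) = 4·x + 3   ⇒   g'(x) = 4
  lim(x→∞) f'(x)/g'(x) = lim(x→∞) (1)/(4)
  = 1/4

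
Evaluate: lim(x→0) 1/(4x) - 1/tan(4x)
This is an ∞-∞ indeterminate form.

Combine fractions or rationalize to convert ∞-∞ to 0/0 form:
  lim(x→0) 1/(4x) - 1/tan(4x) = 0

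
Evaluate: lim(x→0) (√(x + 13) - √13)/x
This is a standard limit.

Factor or rationalize the expression:
  lim(x→0) (√(x + 13) - √13)/x = sqrt(13)/26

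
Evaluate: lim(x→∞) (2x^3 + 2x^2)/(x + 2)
This is an ∞/∞ indeterminate form.

Apply L'Hôpital's rule: differentiate numerator and denominator separately.
  f(x) = 2·x^3 + 2·x^2   ⇒   f'(x) = 6·x^2 + 4·x
  g(x) = x + 2   ⇒   g'(x) = 1
  lim(x→∞) f'(x)/g'(x) = lim(x→∞) (6·x^2 + 4·x)/(1)
  = ∞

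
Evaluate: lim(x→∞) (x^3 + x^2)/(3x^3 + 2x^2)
This is an ∞/∞ indeterminate form.

Apply L'Hôpital's rule: differentiate numerator and denominator separately.
  f(x) = x^3 + x^2   ⇒   f'(x) = 3·x^2 + 2·x
  g(x) = 3·x^3 + 2·x^2   ⇒   g'(x) = 9·x^2 + 4·x
  lim(x→∞) f'(x)/g'(x) = lim(x→∞) (3·x^2 + 2·x)/(9·x^2 + 4·x)
  = 1/3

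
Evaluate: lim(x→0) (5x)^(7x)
This is an exponential indeterminate form.

For exponential indeterminate forms, take the natural log:
  Let L = lim(x→0) (5x)^(7x)
  Then ln(L) = lim(x→0) [exponent × ln(base)]
  Evaluate using L'Hôpital or standard limits, then exponentiate.
  L = 1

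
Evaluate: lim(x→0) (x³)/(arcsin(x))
This is a 0/0 indeterminate form.

Apply L'Hôpital's rule: differentiate numerator and denominator separately.
  f(x) = x^3   ⇒   f'(x) = 3·x^2
  g(x) = asin(x)   ⇒   g'(x) = 1/sqrt(1 - x^2)
  lim(x→0) f'(x)/g'(x) = lim(x→0) (3·x^2)/(1/sqrt(1 - x^2))
  = 0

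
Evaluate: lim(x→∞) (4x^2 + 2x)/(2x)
This is an ∞/∞ indeterminate form.

Apply L'Hôpital's rule: differentiate numerator and denominator separately.
  f(x) = 4·x^2 + 2·x   ⇒   f'(x) = 8·x + 2
  g(x) = 2·x   ⇒   g'(x) = 2
  lim(x→∞) f'(x)/g'(x) = lim(x→∞) (8·x + 2)/(2)
  = ∞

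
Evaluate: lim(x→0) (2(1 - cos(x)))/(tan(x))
This is a 0/0 indeterminate form.

Apply L'Hôpital's rule: differentiate numerator and denominator separately.
  f(x) = 2 - 2·cos(x)   ⇒   f'(x) = 2·sin(x)
  g(x) = tan(x)   ⇒   g'(x) = tan(x)^2 + 1
  lim(x→0) f'(x)/g'(x) = lim(x→0) (2·sin(x))/(tan(x)^2 + 1)
  = 0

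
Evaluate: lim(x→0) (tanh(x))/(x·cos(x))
This is a 0/0 indeterminate form.

Apply L'Hôpital's rule: differentiate numerator and denominator separately.
  f(x) = tanh(x)   ⇒   f'(x) = 1 - tanh(x)^2
  g(x) = x·cos(x)   ⇒   g'(x) = -x·sin(x) + cos(x)
  lim(x→0) f'(x)/g'(x) = lim(x→0) (1 - tanh(x)^2)/(-x·sin(x) + cos(x))
  = 1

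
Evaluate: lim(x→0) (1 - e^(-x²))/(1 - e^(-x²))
This is a 0/0 indeterminate form.

Apply L'Hôpital's rule: differentiate numerator and denominator separately.
  f(x) = 1 - e^(-x^2)   ⇒   f'(x) = 2·x·e^(-x^2)
  g(x) = 1 - e^(-x^2)   ⇒   g'(x) = 2·x·e^(-x^2)
  lim(x→0) f'(x)/g'(x) = lim(x→0) (2·x·e^(-x^2))/(2·x·e^(-x^2))
  = 1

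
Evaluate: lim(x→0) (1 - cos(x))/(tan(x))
This is a 0/0 indeterminate form.

Apply L'Hôpital's rule: differentiate numerator and denominator separately.
  f(x) = 1 - cos(x)   ⇒   f'(x) = sin(x)
  g(x) = tan(x)   ⇒   g'(x) = tan(x)^2 + 1
  lim(x→0) f'(x)/g'(x) = lim(x→0) (sin(x))/(tan(x)^2 + 1)
  = 0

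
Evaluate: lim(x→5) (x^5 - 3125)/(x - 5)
This is a standard limit.

Factor or rationalize the expression:
  lim(x→5) (x^5 - 3125)/(x - 5) = 3125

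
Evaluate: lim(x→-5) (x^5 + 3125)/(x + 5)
This is a standard limit.

Factor or rationalize the expression:
  lim(x→-5) (x^5 + 3125)/(x + 5) = 3125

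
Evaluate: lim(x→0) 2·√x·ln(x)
This is a 0·∞ indeterminate form.

Rewrite 0·∞ as a quotient (0/0 or ∞/∞ form), then apply L'Hôpital's rule:
  lim(x→0) 2·√x·ln(x) = 0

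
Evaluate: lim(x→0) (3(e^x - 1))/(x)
This is a 0/0 indeterminate form.

Apply L'Hôpital's rule: differentiate numerator and denominator separately.
  f(x) = 3·e^(x) - 3   ⇒   f'(x) = 3·e^(x)
  g(x) = x   ⇒   g'(x) = 1
  lim(x→0) f'(x)/g'(x) = lim(x→0) (3·e^(x))/(1)
  = 3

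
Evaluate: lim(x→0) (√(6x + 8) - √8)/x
This is a standard limit.

Factor or rationalize the expression:
  lim(x→0) (√(6x + 8) - √8)/x = 3·sqrt(2)/4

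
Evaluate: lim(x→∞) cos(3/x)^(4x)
This is an exponential indeterminate form.

For exponential indeterminate forms, take the natural log:
  Let L = lim(x→∞) cos(3/x)^(4x)
  Then ln(L) = lim(x→∞) [exponent × ln(base)]
  Evaluate using L'Hôpital or standard limits, then exponentiate.
  L = 1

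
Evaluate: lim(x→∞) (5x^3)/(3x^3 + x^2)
This is an ∞/∞ indeterminate form.

Apply L'Hôpital's rule: differentiate numerator and denominator separately.
  f(x) = 5·x^3   ⇒   f'(x) = 15·x^2
  g(x) = 3·x^3 + x^2   ⇒   g'(x) = 9·x^2 + 2·x
  lim(x→∞) f'(x)/g'(x) = lim(x→∞) (15·x^2)/(9·x^2 + 2·x)
  = 5/3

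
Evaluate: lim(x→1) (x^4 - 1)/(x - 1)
This is a standard limit.

Factor or rationalize the expression:
  lim(x→1) (x^4 - 1)/(x - 1) = 4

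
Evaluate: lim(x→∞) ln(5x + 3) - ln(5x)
This is an ∞-∞ indeterminate form.

Combine fractions or rationalize to convert ∞-∞ to 0/0 form:
  lim(x→∞) ln(5x + 3) - ln(5x) = 0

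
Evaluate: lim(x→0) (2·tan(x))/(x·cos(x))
This is a 0/0 indeterminate form.

Apply L'Hôpital's rule: differentiate numerator and denominator separately.
  f(x) = 2·tan(x)   ⇒   f'(x) = 2·tan(x)^2 + 2
  g(x) = x·cos(x)   ⇒   g'(x) = -x·sin(x) + cos(x)
  lim(x→0) f'(x)/g'(x) = lim(x→0) (2·tan(x)^2 + 2)/(-x·sin(x) + cos(x))
  = 2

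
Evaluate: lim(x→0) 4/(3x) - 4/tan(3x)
This is an ∞-∞ indeterminate form.

Combine fractions or rationalize to convert ∞-∞ to 0/0 form:
  lim(x→0) 4/(3x) - 4/tan(3x) = 0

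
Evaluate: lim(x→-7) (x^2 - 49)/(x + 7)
This is a standard limit.

Factor or rationalize the expression:
  lim(x→-7) (x^2 - 49)/(x + 7) = -14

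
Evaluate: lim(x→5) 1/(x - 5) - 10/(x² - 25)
This is an ∞-∞ indeterminate form.

Combine fractions or rationalize to convert ∞-∞ to 0/0 form:
  lim(x→5) 1/(x - 5) - 10/(x² - 25) = 1/10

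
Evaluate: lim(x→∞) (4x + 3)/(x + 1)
This is an ∞/∞ indeterminate form.

Apply L'Hôpital's rule: differentiate numerator and denominator separately.
  f(x) = 4·x + 3   ⇒   f'(x) = 4
  g(x) = x + 1   ⇒   g'(x) = 1
  lim(x→∞) f'(x)/g'(x) = lim(x→∞) (4)/(1)
  = 4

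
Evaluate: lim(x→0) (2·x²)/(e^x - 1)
This is a 0/0 indeterminate form.

Apply L'Hôpital's rule: differentiate numerator and denominator separately.
  f(x) = 2·x^2   ⇒   f'(x) = 4·x
  g(x) = e^(x) - 1   ⇒   g'(x) = e^(x)
  lim(x→0) f'(x)/g'(x) = lim(x→0) (4·x)/(e^(x))
  = 0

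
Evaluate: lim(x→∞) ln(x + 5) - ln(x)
This is an ∞-∞ indeterminate form.

Combine fractions or rationalize to convert ∞-∞ to 0/0 form:
  lim(x→∞) ln(x + 5) - ln(x) = 0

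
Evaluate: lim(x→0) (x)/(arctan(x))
This is a 0/0 indeterminate form.

Apply L'Hôpital's rule: differentiate numerator and denominator separately.
  f(x) = x   ⇒   f'(x) = 1
  g(x) = atan(x)   ⇒   g'(x) = 1/(x^2 + 1)
  lim(x→0) f'(x)/g'(x) = lim(x→0) (1)/(1/(x^2 + 1))
  = 1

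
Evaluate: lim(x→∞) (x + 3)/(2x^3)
This is an ∞/∞ indeterminate form.

Apply L'Hôpital's rule: differentiate numerator and denominator separately.
  f(x) = x + 3   ⇒   f'(x) = 1
  g(x) = 2·x^3   ⇒   g'(x) = 6·x^2
  lim(x→∞) f'(x)/g'(x) = lim(x→∞) (1)/(6·x^2)
  = 0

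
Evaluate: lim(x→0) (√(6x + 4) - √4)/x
This is a standard limit.

Factor or rationalize the expression:
  lim(x→0) (√(6x + 4) - √4)/x = 3/2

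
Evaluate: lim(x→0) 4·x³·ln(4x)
This is a 0·∞ indeterminate form.

Rewrite 0·∞ as a quotient (0/0 or ∞/∞ form), then apply L'Hôpital's rule:
  lim(x→0) 4·x³·ln(4x) = 0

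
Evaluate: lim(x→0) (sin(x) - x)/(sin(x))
This is a 0/0 indeterminate form.

Apply L'Hôpital's rule: differentiate numerator and denominator separately.
  f(x) = -x + sin(x)   ⇒   f'(x) = cos(x) - 1
  g(x) = sin(x)   ⇒   g'(x) = cos(x)
  lim(x→0) f'(x)/g'(x) = lim(x→0) (cos(x) - 1)/(cos(x))
  = 0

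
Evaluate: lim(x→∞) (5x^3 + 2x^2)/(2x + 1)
This is an ∞/∞ indeterminate form.

Apply L'Hôpital's rule: differentiate numerator and denominator separately.
  f(x) = 5·x^3 + 2·x^2   ⇒   f'(x) = 15·x^2 + 4·x
  g(x) = 2·x + 1   ⇒   g'(x) = 2
  lim(x→∞) f'(x)/g'(x) = lim(x→∞) (15·x^2 + 4·x)/(2)
  = ∞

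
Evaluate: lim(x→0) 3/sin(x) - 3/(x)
This is an ∞-∞ indeterminate form.

Combine fractions or rationalize to convert ∞-∞ to 0/0 form:
  lim(x→0) 3/sin(x) - 3/(x) = 0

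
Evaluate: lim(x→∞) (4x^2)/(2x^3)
This is an ∞/∞ indeterminate form.

Apply L'Hôpital's rule: differentiate numerator and denominator separately.
  f(x) = 4·x^2   ⇒   f'(x) = 8·x
  g(x) = 2·x^3   ⇒   g'(x) = 6·x^2
  lim(x→∞) f'(x)/g'(x) = lim(x→∞) (8·x)/(6·x^2)
  = 0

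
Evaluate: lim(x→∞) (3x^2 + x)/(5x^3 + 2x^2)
This is an ∞/∞ indeterminate form.

Apply L'Hôpital's rule: differentiate numerator and denominator separately.
  f(x) = 3·x^2 + x   ⇒   f'(x) = 6·x + 1
  g(x) = 5·x^3 + 2·x^2   ⇒   g'(x) = 15·x^2 + 4·x
  lim(x→∞) f'(x)/g'(x) = lim(x→∞) (6·x + 1)/(15·x^2 + 4·x)
  = 0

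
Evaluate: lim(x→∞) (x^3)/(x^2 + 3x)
This is an ∞/∞ indeterminate form.

Apply L'Hôpital's rule: differentiate numerator and denominator separately.
  f(x) = x^3   ⇒   f'(x) = 3·x^2
  g(x) = x^2 + 3·x   ⇒   g'(x) = 2·x + 3
  lim(x→∞) f'(x)/g'(x) = lim(x→∞) (3·x^2)/(2·x + 3)
  = ∞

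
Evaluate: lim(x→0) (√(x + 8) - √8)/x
This is a standard limit.

Factor or rationalize the expression:
  lim(x→0) (√(x + 8) - √8)/x = sqrt(2)/8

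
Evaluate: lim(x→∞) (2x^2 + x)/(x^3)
This is an ∞/∞ indeterminate form.

Apply L'Hôpital's rule: differentiate numerator and denominator separately.
  f(x) = 2·x^2 + x   ⇒   f'(x) = 4·x + 1
  g(x) = x^3   ⇒   g'(x) = 3·x^2
  lim(x→∞) f'(x)/g'(x) = lim(x→∞) (4·x + 1)/(3·x^2)
  = 0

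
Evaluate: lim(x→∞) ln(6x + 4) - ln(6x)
This is an ∞-∞ indeterminate form.

Combine fractions or rationalize to convert ∞-∞ to 0/0 form:
  lim(x→∞) ln(6x + 4) - ln(6x) = 0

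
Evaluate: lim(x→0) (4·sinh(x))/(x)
This is a 0/0 indeterminate form.

Apply L'Hôpital's rule: differentiate numerator and denominator separately.
  f(x) = 4·sinh(x)   ⇒   f'(x) = 4·cosh(x)
  g(x) = x   ⇒   g'(x) = 1
  lim(x→0) f'(x)/g'(x) = lim(x→0) (4·cosh(x))/(1)
  = 4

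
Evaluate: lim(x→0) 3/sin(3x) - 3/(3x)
This is an ∞-∞ indeterminate form.

Combine fractions or rationalize to convert ∞-∞ to 0/0 form:
  lim(x→0) 3/sin(3x) - 3/(3x) = 0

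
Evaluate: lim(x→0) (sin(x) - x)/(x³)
This is a 0/0 indeterminate form.

Apply L'Hôpital's rule: differentiate numerator and denominator separately.
  f(x) = -x + sin(x)   ⇒   f'(x) = cos(x) - 1
  g(x) = x^3   ⇒   g'(x) = 3·x^2
  lim(x→0) f'(x)/g'(x) = lim(x→0) (cos(x) - 1)/(3·x^2)
  = -1/6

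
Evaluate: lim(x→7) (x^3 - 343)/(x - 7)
This is a standard limit.

Factor or rationalize the expression:
  lim(x→7) (x^3 - 343)/(x - 7) = 147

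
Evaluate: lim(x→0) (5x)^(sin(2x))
This is an exponential indeterminate form.

For exponential indeterminate forms, take the natural log:
  Let L = lim(x→0) (5x)^(sin(2x))
  Then ln(L) = lim(x→0) [exponent × ln(base)]
  Evaluate using L'Hôpital or standard limits, then exponentiate.
  L = 1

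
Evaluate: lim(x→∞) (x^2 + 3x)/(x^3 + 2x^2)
This is an ∞/∞ indeterminate form.

Apply L'Hôpital's rule: differentiate numerator and denominator separately.
  f(x) = x^2 + 3·x   ⇒   f'(x) = 2·x + 3
  g(x) = x^3 + 2·x^2   ⇒   g'(x) = 3·x^2 + 4·x
  lim(x→∞) f'(x)/g'(x) = lim(x→∞) (2·x + 3)/(3·x^2 + 4·x)
  = 0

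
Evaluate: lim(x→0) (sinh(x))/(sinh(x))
This is a 0/0 indeterminate form.

Apply L'Hôpital's rule: differentiate numerator and denominator separately.
  f(x) = sinh(x)   ⇒   f'(x) = cosh(x)
  g(x) = sinh(x)   ⇒   g'(x) = cosh(x)
  lim(x→0) f'(x)/g'(x) = lim(x→0) (cosh(x))/(cosh(x))
  = 1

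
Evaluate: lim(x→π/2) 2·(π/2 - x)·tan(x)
This is a 0·∞ indeterminate form.

Rewrite 0·∞ as a quotient (0/0 or ∞/∞ form), then apply L'Hôpital's rule:
  lim(x→π/2) 2·(π/2 - x)·tan(x) = 2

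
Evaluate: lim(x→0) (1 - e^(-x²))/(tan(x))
This is a 0/0 indeterminate form.

Apply L'Hôpital's rule: differentiate numerator and denominator separately.
  f(x) = 1 - e^(-x^2)   ⇒   f'(x) = 2·x·e^(-x^2)
  g(x) = tan(x)   ⇒   g'(x) = tan(x)^2 + 1
  lim(x→0) f'(x)/g'(x) = lim(x→0) (2·x·e^(-x^2))/(tan(x)^2 + 1)
  = 0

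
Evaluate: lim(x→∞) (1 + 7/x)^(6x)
This is an exponential indeterminate form.

For exponential indeterminate forms, take the natural log:
  Let L = lim(x→∞) (1 + 7/x)^(6x)
  Then ln(L) = lim(x→∞) [exponent × ln(base)]
  Evaluate using L'Hôpital or standard limits, then exponentiate.
  L = e^(42)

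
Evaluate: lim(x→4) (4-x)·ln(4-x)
This is a 0·∞ indeterminate form.

Rewrite 0·∞ as a quotient (0/0 or ∞/∞ form), then apply L'Hôpital's rule:
  lim(x→4) (4-x)·ln(4-x) = 0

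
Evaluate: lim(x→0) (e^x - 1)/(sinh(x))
This is a 0/0 indeterminate form.

Apply L'Hôpital's rule: differentiate numerator and denominator separately.
  f(x) = e^(x) - 1   ⇒   f'(x) = e^(x)
  g(x) = sinh(x)   ⇒   g'(x) = cosh(x)
  lim(x→0) f'(x)/g'(x) = lim(x→0) (e^(x))/(cosh(x))
  = 1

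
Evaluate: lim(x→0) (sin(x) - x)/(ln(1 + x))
This is a 0/0 indeterminate form.

Apply L'Hôpital's rule: differentiate numerator and denominator separately.
  f(x) = -x + sin(x)   ⇒   f'(x) = cos(x) - 1
  g(x) = ln(x + 1)   ⇒   g'(x) = 1/(x + 1)
  lim(x→0) f'(x)/g'(x) = lim(x→0) (cos(x) - 1)/(1/(x + 1))
  = 0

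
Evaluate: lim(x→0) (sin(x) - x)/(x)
This is a 0/0 indeterminate form.

Apply L'Hôpital's rule: differentiate numerator and denominator separately.
  f(x) = -x + sin(x)   ⇒   f'(x) = cos(x) - 1
  g(x) = x   ⇒   g'(x) = 1
  lim(x→0) f'(x)/g'(x) = lim(x→0) (cos(x) - 1)/(1)
  = 0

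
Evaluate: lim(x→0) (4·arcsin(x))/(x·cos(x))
This is a 0/0 indeterminate form.

Apply L'Hôpital's rule: differentiate numerator and denominator separately.
  f(x) = 4·asin(x)   ⇒   f'(x) = 4/sqrt(1 - x^2)
  g(x) = x·cos(x)   ⇒   g'(x) = -x·sin(x) + cos(x)
  lim(x→0) f'(x)/g'(x) = lim(x→0) (4/sqrt(1 - x^2))/(-x·sin(x) + cos(x))
  = 4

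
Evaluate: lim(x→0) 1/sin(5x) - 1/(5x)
This is an ∞-∞ indeterminate form.

Combine fractions or rationalize to convert ∞-∞ to 0/0 form:
  lim(x→0) 1/sin(5x) - 1/(5x) = 0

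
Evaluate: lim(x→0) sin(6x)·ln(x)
This is a 0·∞ indeterminate form.

Rewrite 0·∞ as a quotient (0/0 or ∞/∞ form), then apply L'Hôpital's rule:
  lim(x→0) sin(6x)·ln(x) = 0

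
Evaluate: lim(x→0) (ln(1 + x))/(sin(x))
This is a 0/0 indeterminate form.

Apply L'Hôpital's rule: differentiate numerator and denominator separately.
  f(x) = ln(x + 1)   ⇒   f'(x) = 1/(x + 1)
  g(x) = sin(x)   ⇒   g'(x) = cos(x)
  lim(x→0) f'(x)/g'(x) = lim(x→0) (1/(x + 1))/(cos(x))
  = 1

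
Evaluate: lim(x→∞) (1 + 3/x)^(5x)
This is an exponential indeterminate form.

For exponential indeterminate forms, take the natural log:
  Let L = lim(x→∞) (1 + 3/x)^(5x)
  Then ln(L) = lim(x→∞) [exponent × ln(base)]
  Evaluate using L'Hôpital or standard limits, then exponentiate.
  L = e^(15)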